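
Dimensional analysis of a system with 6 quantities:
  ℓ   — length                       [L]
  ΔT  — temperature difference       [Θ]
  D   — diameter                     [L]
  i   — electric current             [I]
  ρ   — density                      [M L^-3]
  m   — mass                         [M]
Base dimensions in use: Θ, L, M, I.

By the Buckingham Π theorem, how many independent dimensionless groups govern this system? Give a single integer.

2

Write exponents as rows Θ,L,M,I / cols ℓ,ΔT,D,i,ρ,m:
  Θ: [ 0  1  0  0  0  0]
  L: [ 1  0  1  0 -3  0]
  M: [ 0  0  0  0  1  1]
  I: [ 0  0  0  1  0  0]
RREF → pivots at {ℓ,ΔT,i,ρ} ⇒ r = 4
n=6, r=4 ⇒ 2 dimensionless groups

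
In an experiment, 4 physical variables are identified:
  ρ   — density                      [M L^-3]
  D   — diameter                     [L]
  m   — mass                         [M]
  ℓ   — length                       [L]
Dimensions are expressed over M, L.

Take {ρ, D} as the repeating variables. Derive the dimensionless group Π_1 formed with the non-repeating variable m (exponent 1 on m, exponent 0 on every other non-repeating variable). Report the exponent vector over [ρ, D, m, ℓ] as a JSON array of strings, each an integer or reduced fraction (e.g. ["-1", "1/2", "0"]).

Write exponents as rows M,L / cols ρ,D,m,ℓ:
  M: [ 1  0  1  0]
  L: [-3  1  0  1]
RREF → pivots at {ρ,D} ⇒ r = 2
Pivot set = {ρ,D}, free = {m,ℓ}
RREF:
  r0: [   1    0    1    0]
  r1: [   0    1    3    1]
Fix exponent of m at 1, ℓ at 0; solve each RREF row for its pivot's exponent:
  r0: exp(ρ) + (1)·1 = 0 ⇒ exp(ρ) = -1
  r1: exp(D) + (3)·1 = 0 ⇒ exp(D) = -3
Π_1 = ρ^-1 · D^-3 · m

["-1", "-3", "1", "0"]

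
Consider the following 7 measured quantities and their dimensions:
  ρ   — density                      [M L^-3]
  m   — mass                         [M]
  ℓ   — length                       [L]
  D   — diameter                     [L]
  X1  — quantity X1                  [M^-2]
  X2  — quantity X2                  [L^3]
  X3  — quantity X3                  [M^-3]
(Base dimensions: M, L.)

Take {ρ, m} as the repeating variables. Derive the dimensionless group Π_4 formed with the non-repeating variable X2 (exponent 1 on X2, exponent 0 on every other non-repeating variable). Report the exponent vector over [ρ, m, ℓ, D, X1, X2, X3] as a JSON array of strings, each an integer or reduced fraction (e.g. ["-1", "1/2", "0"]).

Dimensional matrix (M×L by ρ×m×ℓ×D×X1×X2×X3):
  M: [ 1  1  0  0 -2  0 -3]
  L: [-3  0  1  1  0  3  0]
RREF → pivots at {ρ,m} ⇒ r = 2
Pivot set = {ρ,m}, free = {ℓ,D,X1,X2,X3}
RREF:
  r0: [   1    0 -1/3 -1/3    0   -1    0]
  r1: [   0    1  1/3  1/3   -2    1   -3]
Fix exponent of X2 at 1, ℓ at 0, D at 0, X1 at 0, X3 at 0; solve each RREF row for its pivot's exponent:
  r0: exp(ρ) + (-1)·1 = 0 ⇒ exp(ρ) = 1
  r1: exp(m) + (1)·1 = 0 ⇒ exp(m) = -1
Π_4 = ρ · m^-1 · X2

["1", "-1", "0", "0", "0", "1", "0"]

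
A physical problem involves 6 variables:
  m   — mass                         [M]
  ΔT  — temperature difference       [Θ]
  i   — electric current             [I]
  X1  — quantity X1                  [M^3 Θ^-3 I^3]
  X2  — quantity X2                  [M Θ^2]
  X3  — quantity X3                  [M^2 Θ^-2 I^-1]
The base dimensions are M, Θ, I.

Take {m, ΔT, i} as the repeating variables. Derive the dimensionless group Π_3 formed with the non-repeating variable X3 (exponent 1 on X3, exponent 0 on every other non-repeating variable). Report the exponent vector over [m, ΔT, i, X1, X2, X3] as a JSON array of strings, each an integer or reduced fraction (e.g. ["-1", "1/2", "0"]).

Write exponents as rows M,Θ,I / cols m,ΔT,i,X1,X2,X3:
  M: [ 1  0  0  3  1  2]
  Θ: [ 0  1  0 -3  2 -2]
  I: [ 0  0  1  3  0 -1]
Row reduction gives pivot columns m,ΔT,i; rank = 3
Pivot set = {m,ΔT,i}, free = {X1,X2,X3}
RREF:
  r0: [   1    0    0    3    1    2]
  r1: [   0    1    0   -3    2   -2]
  r2: [   0    0    1    3    0   -1]
Fix exponent of X3 at 1, X1 at 0, X2 at 0; solve each RREF row for its pivot's exponent:
  r0: exp(m) + (2)·1 = 0 ⇒ exp(m) = -2
  r1: exp(ΔT) + (-2)·1 = 0 ⇒ exp(ΔT) = 2
  r2: exp(i) + (-1)·1 = 0 ⇒ exp(i) = 1
Π_3 = m^-2 · ΔT^2 · i · X3

["-2", "2", "1", "0", "0", "1"]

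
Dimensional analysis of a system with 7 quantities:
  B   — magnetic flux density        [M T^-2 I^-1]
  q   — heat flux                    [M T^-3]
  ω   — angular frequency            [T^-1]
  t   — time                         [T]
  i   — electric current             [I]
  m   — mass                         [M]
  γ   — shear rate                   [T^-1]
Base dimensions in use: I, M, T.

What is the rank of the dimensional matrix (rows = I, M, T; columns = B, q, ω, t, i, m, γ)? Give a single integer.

3

Write exponents as rows I,M,T / cols B,q,ω,t,i,m,γ:
  I: [-1  0  0  0  1  0  0]
  M: [ 1  1  0  0  0  1  0]
  T: [-2 -3 -1  1  0  0 -1]
Echelon form has 3 nonzero rows (pivots: B,q,ω)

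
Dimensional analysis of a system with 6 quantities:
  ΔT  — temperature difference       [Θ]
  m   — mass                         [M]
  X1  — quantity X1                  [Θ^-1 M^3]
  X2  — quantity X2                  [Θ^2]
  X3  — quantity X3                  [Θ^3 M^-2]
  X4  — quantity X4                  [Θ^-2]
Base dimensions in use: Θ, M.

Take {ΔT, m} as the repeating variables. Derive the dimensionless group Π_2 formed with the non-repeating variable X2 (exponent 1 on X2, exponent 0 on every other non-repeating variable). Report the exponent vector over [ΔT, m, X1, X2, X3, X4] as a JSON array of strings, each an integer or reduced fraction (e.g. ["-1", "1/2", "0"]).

Dimensional matrix (Θ×M by ΔT×m×X1×X2×X3×X4):
  Θ: [ 1  0 -1  2  3 -2]
  M: [ 0  1  3  0 -2  0]
Echelon form has 2 nonzero rows (pivots: ΔT,m)
Repeat: ΔT,m; free: X1,X2,X3,X4
RREF:
  r0: [   1    0   -1    2    3   -2]
  r1: [   0    1    3    0   -2    0]
Fix exponent of X2 at 1, X1 at 0, X3 at 0, X4 at 0; solve each RREF row for its pivot's exponent:
  r0: exp(ΔT) + (2)·1 = 0 ⇒ exp(ΔT) = -2
  r1: exp(m) + (0)·1 = 0 ⇒ exp(m) = 0
Π_2 = ΔT^-2 · X2

["-2", "0", "0", "1", "0", "0"]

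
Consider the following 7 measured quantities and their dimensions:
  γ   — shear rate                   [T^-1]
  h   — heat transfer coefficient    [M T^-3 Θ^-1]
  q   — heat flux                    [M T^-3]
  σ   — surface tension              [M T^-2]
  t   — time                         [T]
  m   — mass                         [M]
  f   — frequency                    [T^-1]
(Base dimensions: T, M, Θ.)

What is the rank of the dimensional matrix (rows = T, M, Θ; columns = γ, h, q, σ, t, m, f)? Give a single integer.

Write exponents as rows T,M,Θ / cols γ,h,q,σ,t,m,f:
  T: [-1 -3 -3 -2  1  0 -1]
  M: [ 0  1  1  1  0  1  0]
  Θ: [ 0 -1  0  0  0  0  0]
Row reduction gives pivot columns γ,h,q; rank = 3

3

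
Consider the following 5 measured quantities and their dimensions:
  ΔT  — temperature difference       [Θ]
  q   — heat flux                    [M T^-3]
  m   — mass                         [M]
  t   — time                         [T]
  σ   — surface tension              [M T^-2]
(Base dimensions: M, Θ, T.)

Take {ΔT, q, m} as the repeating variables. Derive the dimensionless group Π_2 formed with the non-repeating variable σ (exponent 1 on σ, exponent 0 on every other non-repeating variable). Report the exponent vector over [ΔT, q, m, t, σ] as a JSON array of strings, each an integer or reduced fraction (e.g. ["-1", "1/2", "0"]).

["0", "-2/3", "-1/3", "0", "1"]

Exponent matrix [M,Θ,T] × [ΔT,q,m,t,σ]:
  M: [ 0  1  1  0  1]
  Θ: [ 1  0  0  0  0]
  T: [ 0 -3  0  1 -2]
Row reduction gives pivot columns ΔT,q,m; rank = 3
Pivot set = {ΔT,q,m}, free = {t,σ}
RREF:
  r0: [   1    0    0    0    0]
  r1: [   0    1    0 -1/3  2/3]
  r2: [   0    0    1  1/3  1/3]
Fix exponent of σ at 1, t at 0; solve each RREF row for its pivot's exponent:
  r0: exp(ΔT) + (0)·1 = 0 ⇒ exp(ΔT) = 0
  r1: exp(q) + (2/3)·1 = 0 ⇒ exp(q) = -2/3
  r2: exp(m) + (1/3)·1 = 0 ⇒ exp(m) = -1/3
Π_2 = q^(-2/3) · m^(-1/3) · σ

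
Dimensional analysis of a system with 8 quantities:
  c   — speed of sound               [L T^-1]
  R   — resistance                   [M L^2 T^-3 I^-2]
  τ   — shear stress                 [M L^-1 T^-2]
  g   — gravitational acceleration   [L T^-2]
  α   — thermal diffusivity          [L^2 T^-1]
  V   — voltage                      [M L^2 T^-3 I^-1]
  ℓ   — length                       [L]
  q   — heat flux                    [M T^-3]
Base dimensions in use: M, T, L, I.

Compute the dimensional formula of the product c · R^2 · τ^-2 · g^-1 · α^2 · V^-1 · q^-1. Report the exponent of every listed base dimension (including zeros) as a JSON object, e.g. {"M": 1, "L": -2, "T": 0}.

Write exponents as rows M,T,L,I / cols c,R,τ,g,α,V,ℓ,q:
  M: [ 0  1  1  0  0  1  0  1]
  T: [-1 -3 -2 -2 -1 -3  0 -3]
  L: [ 1  2 -1  1  2  2  1  0]
  I: [ 0 -2  0  0  0 -1  0  0]
  [M]: (1)·0+(2)·1+(-2)·1+(-1)·0+(2)·0+(-1)·1+(-1)·1 = -2
  [T]: (1)·-1+(2)·-3+(-2)·-2+(-1)·-2+(2)·-1+(-1)·-3+(-1)·-3 = 3
  [L]: (1)·1+(2)·2+(-2)·-1+(-1)·1+(2)·2+(-1)·2+(-1)·0 = 8
  [I]: (1)·0+(2)·-2+(-2)·0+(-1)·0+(2)·0+(-1)·-1+(-1)·0 = -3
⇒ M^-2 T^3 L^8 I^-3

{"M": -2, "T": 3, "L": 8, "I": -3}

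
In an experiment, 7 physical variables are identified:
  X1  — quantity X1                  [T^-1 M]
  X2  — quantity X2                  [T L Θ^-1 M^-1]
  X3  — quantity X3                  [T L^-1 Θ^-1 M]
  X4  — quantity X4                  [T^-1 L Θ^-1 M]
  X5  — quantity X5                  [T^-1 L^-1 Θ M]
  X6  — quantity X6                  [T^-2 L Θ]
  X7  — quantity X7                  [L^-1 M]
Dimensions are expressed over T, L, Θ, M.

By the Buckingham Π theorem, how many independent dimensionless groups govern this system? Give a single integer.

Dimensional matrix (T×L×Θ×M by X1×X2×X3×X4×X5×X6×X7):
  T: [-1  1  1 -1 -1 -2  0]
  L: [ 0  1 -1  1 -1  1 -1]
  Θ: [ 0 -1 -1 -1  1  1  0]
  M: [ 1 -1  1  1  1  0  1]
Echelon form has 3 nonzero rows (pivots: X1,X2,X3)
n=7, r=3 ⇒ 4 dimensionless groups

4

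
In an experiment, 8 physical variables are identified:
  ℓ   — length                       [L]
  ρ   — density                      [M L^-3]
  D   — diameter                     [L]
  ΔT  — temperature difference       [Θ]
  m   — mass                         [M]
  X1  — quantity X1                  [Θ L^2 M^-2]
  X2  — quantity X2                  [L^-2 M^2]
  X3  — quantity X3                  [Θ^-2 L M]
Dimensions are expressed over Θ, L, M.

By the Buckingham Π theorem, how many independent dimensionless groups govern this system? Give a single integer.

5

Dimensional matrix (Θ×L×M by ℓ×ρ×D×ΔT×m×X1×X2×X3):
  Θ: [ 0  0  0  1  0  1  0 -2]
  L: [ 1 -3  1  0  0  2 -2  1]
  M: [ 0  1  0  0  1 -2  2  1]
Row reduction gives pivot columns ℓ,ρ,ΔT; rank = 3
Π count = n − r = 8 − 3 = 5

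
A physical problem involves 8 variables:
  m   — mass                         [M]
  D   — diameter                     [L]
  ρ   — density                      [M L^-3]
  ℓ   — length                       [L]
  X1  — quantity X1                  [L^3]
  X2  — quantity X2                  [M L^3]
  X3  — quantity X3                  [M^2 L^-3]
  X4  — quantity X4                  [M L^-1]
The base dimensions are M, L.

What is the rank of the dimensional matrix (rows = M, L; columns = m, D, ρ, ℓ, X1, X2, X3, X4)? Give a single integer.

Write exponents as rows M,L / cols m,D,ρ,ℓ,X1,X2,X3,X4:
  M: [ 1  0  1  0  0  1  2  1]
  L: [ 0  1 -3  1  3  3 -3 -1]
Echelon form has 2 nonzero rows (pivots: m,D)

2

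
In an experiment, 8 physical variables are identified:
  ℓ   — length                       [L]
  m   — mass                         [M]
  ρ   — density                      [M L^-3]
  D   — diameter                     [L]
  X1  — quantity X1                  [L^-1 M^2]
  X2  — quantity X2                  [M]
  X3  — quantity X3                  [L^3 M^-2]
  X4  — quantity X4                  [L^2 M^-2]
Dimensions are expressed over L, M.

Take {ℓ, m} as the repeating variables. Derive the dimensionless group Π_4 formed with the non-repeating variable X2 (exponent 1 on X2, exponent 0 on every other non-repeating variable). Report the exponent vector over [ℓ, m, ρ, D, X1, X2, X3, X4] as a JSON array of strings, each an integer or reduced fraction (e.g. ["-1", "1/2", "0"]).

Dimensional matrix (L×M by ℓ×m×ρ×D×X1×X2×X3×X4):
  L: [ 1  0 -3  1 -1  0  3  2]
  M: [ 0  1  1  0  2  1 -2 -2]
Row reduction gives pivot columns ℓ,m; rank = 2
Pivot set = {ℓ,m}, free = {ρ,D,X1,X2,X3,X4}
RREF:
  r0: [   1    0   -3    1   -1    0    3    2]
  r1: [   0    1    1    0    2    1   -2   -2]
Fix exponent of X2 at 1, ρ at 0, D at 0, X1 at 0, X3 at 0, X4 at 0; solve each RREF row for its pivot's exponent:
  r0: exp(ℓ) + (0)·1 = 0 ⇒ exp(ℓ) = 0
  r1: exp(m) + (1)·1 = 0 ⇒ exp(m) = -1
Π_4 = m^-1 · X2

["0", "-1", "0", "0", "0", "1", "0", "0"]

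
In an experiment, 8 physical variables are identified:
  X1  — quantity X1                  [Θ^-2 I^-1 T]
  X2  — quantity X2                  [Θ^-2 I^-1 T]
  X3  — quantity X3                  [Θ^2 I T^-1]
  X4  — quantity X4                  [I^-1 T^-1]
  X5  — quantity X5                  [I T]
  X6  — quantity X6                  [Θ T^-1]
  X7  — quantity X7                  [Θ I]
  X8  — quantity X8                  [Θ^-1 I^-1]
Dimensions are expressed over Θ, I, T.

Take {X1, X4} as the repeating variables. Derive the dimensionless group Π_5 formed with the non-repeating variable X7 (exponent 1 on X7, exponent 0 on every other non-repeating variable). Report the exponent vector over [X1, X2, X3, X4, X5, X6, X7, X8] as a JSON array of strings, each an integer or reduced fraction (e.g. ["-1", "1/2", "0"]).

["1/2", "0", "0", "1/2", "0", "0", "1", "0"]

Dimensional matrix (Θ×I×T by X1×X2×X3×X4×X5×X6×X7×X8):
  Θ: [-2 -2  2  0  0  1  1 -1]
  I: [-1 -1  1 -1  1  0  1 -1]
  T: [ 1  1 -1 -1  1 -1  0  0]
RREF → pivots at {X1,X4} ⇒ r = 2
Pivot set = {X1,X4}, free = {X2,X3,X5,X6,X7,X8}
RREF:
  r0: [   1    1   -1    0    0 -1/2 -1/2  1/2]
  r1: [   0    0    0    1   -1  1/2 -1/2  1/2]
  r2: [   0    0    0    0    0    0    0    0]
Fix exponent of X7 at 1, X2 at 0, X3 at 0, X5 at 0, X6 at 0, X8 at 0; solve each RREF row for its pivot's exponent:
  r0: exp(X1) + (-1/2)·1 = 0 ⇒ exp(X1) = 1/2
  r1: exp(X4) + (-1/2)·1 = 0 ⇒ exp(X4) = 1/2
Π_5 = X1^(1/2) · X4^(1/2) · X7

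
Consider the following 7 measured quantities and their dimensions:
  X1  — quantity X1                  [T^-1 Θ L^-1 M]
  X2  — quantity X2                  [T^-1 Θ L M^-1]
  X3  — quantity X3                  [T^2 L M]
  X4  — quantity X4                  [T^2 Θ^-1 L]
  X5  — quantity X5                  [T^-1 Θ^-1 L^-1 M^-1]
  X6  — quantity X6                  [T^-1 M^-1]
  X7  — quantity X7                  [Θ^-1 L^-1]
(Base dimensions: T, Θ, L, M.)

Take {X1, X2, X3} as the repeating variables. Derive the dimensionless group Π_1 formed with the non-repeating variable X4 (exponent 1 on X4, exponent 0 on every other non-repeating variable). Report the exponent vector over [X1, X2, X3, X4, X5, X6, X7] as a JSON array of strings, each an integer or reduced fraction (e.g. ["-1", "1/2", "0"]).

["3/4", "1/4", "-1/2", "1", "0", "0", "0"]

Dimensional matrix (T×Θ×L×M by X1×X2×X3×X4×X5×X6×X7):
  T: [-1 -1  2  2 -1 -1  0]
  Θ: [ 1  1  0 -1 -1  0 -1]
  L: [-1  1  1  1 -1  0 -1]
  M: [ 1 -1  1  0 -1 -1  0]
Row reduction gives pivot columns X1,X2,X3; rank = 3
Pivot set = {X1,X2,X3}, free = {X4,X5,X6,X7}
RREF:
  r0: [   1    0    0 -3/4 -1/2 -1/4 -1/4]
  r1: [   0    1    0 -1/4 -1/2  1/4 -3/4]
  r2: [   0    0    1  1/2   -1 -1/2 -1/2]
  r3: [   0    0    0    0    0    0    0]
Fix exponent of X4 at 1, X5 at 0, X6 at 0, X7 at 0; solve each RREF row for its pivot's exponent:
  r0: exp(X1) + (-3/4)·1 = 0 ⇒ exp(X1) = 3/4
  r1: exp(X2) + (-1/4)·1 = 0 ⇒ exp(X2) = 1/4
  r2: exp(X3) + (1/2)·1 = 0 ⇒ exp(X3) = -1/2
Π_1 = X1^(3/4) · X2^(1/4) · X3^(-1/2) · X4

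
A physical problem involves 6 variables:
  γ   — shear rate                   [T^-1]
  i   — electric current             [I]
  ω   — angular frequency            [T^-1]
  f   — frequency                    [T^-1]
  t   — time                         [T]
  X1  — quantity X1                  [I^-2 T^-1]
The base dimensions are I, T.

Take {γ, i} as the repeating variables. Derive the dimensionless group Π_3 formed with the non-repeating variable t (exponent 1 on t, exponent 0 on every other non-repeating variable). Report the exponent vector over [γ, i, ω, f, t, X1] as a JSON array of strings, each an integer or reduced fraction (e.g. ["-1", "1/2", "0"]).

["1", "0", "0", "0", "1", "0"]

Dimensional matrix (I×T by γ×i×ω×f×t×X1):
  I: [ 0  1  0  0  0 -2]
  T: [-1  0 -1 -1  1 -1]
RREF → pivots at {γ,i} ⇒ r = 2
Repeat: γ,i; free: ω,f,t,X1
RREF:
  r0: [   1    0    1    1   -1    1]
  r1: [   0    1    0    0    0   -2]
Fix exponent of t at 1, ω at 0, f at 0, X1 at 0; solve each RREF row for its pivot's exponent:
  r0: exp(γ) + (-1)·1 = 0 ⇒ exp(γ) = 1
  r1: exp(i) + (0)·1 = 0 ⇒ exp(i) = 0
Π_3 = γ · t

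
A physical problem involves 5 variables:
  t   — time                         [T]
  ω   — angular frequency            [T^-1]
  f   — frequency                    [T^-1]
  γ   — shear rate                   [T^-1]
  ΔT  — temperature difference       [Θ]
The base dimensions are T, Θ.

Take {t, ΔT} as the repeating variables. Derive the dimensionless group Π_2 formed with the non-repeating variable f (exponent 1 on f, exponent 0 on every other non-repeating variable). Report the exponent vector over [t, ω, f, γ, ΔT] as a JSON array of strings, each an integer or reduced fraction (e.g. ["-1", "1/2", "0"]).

["1", "0", "1", "0", "0"]

Dimensional matrix (T×Θ by t×ω×f×γ×ΔT):
  T: [ 1 -1 -1 -1  0]
  Θ: [ 0  0  0  0  1]
RREF → pivots at {t,ΔT} ⇒ r = 2
Pivot set = {t,ΔT}, free = {ω,f,γ}
RREF:
  r0: [   1   -1   -1   -1    0]
  r1: [   0    0    0    0    1]
Fix exponent of f at 1, ω at 0, γ at 0; solve each RREF row for its pivot's exponent:
  r0: exp(t) + (-1)·1 = 0 ⇒ exp(t) = 1
  r1: exp(ΔT) + (0)·1 = 0 ⇒ exp(ΔT) = 0
Π_2 = t · f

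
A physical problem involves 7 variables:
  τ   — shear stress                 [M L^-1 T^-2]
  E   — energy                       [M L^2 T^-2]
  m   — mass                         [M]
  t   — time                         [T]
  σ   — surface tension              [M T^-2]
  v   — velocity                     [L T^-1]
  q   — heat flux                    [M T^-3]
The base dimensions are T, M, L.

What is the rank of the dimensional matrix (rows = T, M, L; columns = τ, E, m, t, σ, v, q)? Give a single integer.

Exponent matrix [T,M,L] × [τ,E,m,t,σ,v,q]:
  T: [-2 -2  0  1 -2 -1 -3]
  M: [ 1  1  1  0  1  0  1]
  L: [-1  2  0  0  0  1  0]
RREF → pivots at {τ,E,m} ⇒ r = 3

3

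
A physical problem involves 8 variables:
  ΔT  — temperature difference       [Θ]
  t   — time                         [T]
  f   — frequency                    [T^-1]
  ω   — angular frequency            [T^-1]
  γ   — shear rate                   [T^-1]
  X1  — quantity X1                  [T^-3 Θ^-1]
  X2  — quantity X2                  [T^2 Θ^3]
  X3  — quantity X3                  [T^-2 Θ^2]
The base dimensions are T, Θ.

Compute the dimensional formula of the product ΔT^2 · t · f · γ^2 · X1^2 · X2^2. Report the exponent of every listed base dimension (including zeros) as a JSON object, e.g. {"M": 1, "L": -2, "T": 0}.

{"T": -4, "Θ": 6}

Exponent matrix [T,Θ] × [ΔT,t,f,ω,γ,X1,X2,X3]:
  T: [ 0  1 -1 -1 -1 -3  2 -2]
  Θ: [ 1  0  0  0  0 -1  3  2]
  [T]: (2)·0+(1)·1+(1)·-1+(2)·-1+(2)·-3+(2)·2 = -4
  [Θ]: (2)·1+(1)·0+(1)·0+(2)·0+(2)·-1+(2)·3 = 6
⇒ T^-4 Θ^6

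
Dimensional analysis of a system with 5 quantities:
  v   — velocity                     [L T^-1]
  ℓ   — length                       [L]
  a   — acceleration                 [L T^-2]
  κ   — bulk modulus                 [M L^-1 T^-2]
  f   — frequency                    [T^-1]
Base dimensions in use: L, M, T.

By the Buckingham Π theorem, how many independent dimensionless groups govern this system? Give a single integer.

Write exponents as rows L,M,T / cols v,ℓ,a,κ,f:
  L: [ 1  1  1 -1  0]
  M: [ 0  0  0  1  0]
  T: [-1  0 -2 -2 -1]
RREF → pivots at {v,ℓ,κ} ⇒ r = 3
5 vars − rank 3 = 2 Π groups

2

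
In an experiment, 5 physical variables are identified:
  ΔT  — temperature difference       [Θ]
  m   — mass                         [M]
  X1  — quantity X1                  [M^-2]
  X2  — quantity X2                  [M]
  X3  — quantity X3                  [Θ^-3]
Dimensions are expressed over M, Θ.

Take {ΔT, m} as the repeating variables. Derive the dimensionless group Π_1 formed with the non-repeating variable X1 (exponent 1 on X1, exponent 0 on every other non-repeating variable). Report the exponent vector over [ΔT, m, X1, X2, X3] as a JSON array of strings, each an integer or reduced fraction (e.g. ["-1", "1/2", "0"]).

Exponent matrix [M,Θ] × [ΔT,m,X1,X2,X3]:
  M: [ 0  1 -2  1  0]
  Θ: [ 1  0  0  0 -3]
RREF → pivots at {ΔT,m} ⇒ r = 2
Pivot set = {ΔT,m}, free = {X1,X2,X3}
RREF:
  r0: [   1    0    0    0   -3]
  r1: [   0    1   -2    1    0]
Fix exponent of X1 at 1, X2 at 0, X3 at 0; solve each RREF row for its pivot's exponent:
  r0: exp(ΔT) + (0)·1 = 0 ⇒ exp(ΔT) = 0
  r1: exp(m) + (-2)·1 = 0 ⇒ exp(m) = 2
Π_1 = m^2 · X1

["0", "2", "1", "0", "0"]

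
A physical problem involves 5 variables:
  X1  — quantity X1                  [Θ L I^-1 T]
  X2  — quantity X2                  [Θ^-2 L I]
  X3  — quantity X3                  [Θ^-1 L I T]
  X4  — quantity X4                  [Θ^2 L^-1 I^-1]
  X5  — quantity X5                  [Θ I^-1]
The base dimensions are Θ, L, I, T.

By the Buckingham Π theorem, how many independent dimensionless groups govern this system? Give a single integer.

2

Write exponents as rows Θ,L,I,T / cols X1,X2,X3,X4,X5:
  Θ: [ 1 -2 -1  2  1]
  L: [ 1  1  1 -1  0]
  I: [-1  1  1 -1 -1]
  T: [ 1  0  1  0  0]
Echelon form has 3 nonzero rows (pivots: X1,X2,X3)
Π count = n − r = 5 − 3 = 2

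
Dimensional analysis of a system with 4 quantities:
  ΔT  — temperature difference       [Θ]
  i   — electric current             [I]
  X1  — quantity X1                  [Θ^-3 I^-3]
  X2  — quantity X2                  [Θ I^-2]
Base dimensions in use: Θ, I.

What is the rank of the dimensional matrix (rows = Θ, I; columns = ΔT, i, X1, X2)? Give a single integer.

2

Write exponents as rows Θ,I / cols ΔT,i,X1,X2:
  Θ: [ 1  0 -3  1]
  I: [ 0  1 -3 -2]
RREF → pivots at {ΔT,i} ⇒ r = 2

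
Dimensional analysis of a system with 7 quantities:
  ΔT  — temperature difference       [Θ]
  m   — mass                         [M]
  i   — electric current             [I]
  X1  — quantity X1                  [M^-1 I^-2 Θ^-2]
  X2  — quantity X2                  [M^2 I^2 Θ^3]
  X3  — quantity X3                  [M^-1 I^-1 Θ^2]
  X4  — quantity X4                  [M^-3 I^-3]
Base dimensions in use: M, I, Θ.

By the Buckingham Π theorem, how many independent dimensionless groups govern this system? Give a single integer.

4

Write exponents as rows M,I,Θ / cols ΔT,m,i,X1,X2,X3,X4:
  M: [ 0  1  0 -1  2 -1 -3]
  I: [ 0  0  1 -2  2 -1 -3]
  Θ: [ 1  0  0 -2  3  2  0]
Row reduction gives pivot columns ΔT,m,i; rank = 3
7 vars − rank 3 = 4 Π groups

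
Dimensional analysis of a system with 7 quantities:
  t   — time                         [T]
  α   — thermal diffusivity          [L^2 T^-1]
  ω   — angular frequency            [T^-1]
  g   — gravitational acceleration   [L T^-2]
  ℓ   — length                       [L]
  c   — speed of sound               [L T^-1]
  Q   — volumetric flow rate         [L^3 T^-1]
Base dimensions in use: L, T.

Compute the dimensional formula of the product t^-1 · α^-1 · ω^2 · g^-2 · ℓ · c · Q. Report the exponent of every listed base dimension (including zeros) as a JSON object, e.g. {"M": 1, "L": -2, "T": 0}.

Write exponents as rows L,T / cols t,α,ω,g,ℓ,c,Q:
  L: [ 0  2  0  1  1  1  3]
  T: [ 1 -1 -1 -2  0 -1 -1]
  [L]: (-1)·0+(-1)·2+(2)·0+(-2)·1+(1)·1+(1)·1+(1)·3 = 1
  [T]: (-1)·1+(-1)·-1+(2)·-1+(-2)·-2+(1)·0+(1)·-1+(1)·-1 = 0
⇒ L

{"L": 1, "T": 0}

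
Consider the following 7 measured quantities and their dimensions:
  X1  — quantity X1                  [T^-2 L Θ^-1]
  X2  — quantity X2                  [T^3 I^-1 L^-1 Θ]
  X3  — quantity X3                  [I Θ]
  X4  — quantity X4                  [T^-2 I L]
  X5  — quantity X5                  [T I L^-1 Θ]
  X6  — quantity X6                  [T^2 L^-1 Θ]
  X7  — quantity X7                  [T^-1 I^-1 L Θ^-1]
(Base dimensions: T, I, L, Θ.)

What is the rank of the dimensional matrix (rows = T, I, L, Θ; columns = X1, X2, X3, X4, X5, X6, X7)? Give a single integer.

3

Dimensional matrix (T×I×L×Θ by X1×X2×X3×X4×X5×X6×X7):
  T: [-2  3  0 -2  1  2 -1]
  I: [ 0 -1  1  1  1  0 -1]
  L: [ 1 -1  0  1 -1 -1  1]
  Θ: [-1  1  1  0  1  1 -1]
Echelon form has 3 nonzero rows (pivots: X1,X2,X3)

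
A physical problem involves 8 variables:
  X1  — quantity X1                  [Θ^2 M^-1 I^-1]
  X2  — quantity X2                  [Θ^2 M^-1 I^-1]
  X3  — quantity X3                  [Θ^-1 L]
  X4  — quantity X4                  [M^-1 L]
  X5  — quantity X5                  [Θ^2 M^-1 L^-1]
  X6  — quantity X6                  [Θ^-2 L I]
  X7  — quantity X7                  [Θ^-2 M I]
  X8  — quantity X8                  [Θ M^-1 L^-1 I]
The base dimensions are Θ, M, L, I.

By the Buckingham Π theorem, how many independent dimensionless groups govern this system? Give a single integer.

Write exponents as rows Θ,M,L,I / cols X1,X2,X3,X4,X5,X6,X7,X8:
  Θ: [ 2  2 -1  0  2 -2 -2  1]
  M: [-1 -1  0 -1 -1  0  1 -1]
  L: [ 0  0  1  1 -1  1  0 -1]
  I: [-1 -1  0  0  0  1  1  1]
RREF → pivots at {X1,X3,X4} ⇒ r = 3
n=8, r=3 ⇒ 5 dimensionless groups

5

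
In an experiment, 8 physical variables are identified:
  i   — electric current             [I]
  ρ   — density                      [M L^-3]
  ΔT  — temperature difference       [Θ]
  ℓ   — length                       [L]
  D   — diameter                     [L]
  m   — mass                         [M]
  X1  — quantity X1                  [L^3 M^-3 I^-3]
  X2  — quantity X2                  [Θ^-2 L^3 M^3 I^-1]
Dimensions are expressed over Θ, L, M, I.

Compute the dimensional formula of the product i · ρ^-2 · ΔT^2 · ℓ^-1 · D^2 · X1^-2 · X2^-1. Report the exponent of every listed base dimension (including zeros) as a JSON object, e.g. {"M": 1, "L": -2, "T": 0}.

Dimensional matrix (Θ×L×M×I by i×ρ×ΔT×ℓ×D×m×X1×X2):
  Θ: [ 0  0  1  0  0  0  0 -2]
  L: [ 0 -3  0  1  1  0  3  3]
  M: [ 0  1  0  0  0  1 -3  3]
  I: [ 1  0  0  0  0  0 -3 -1]
  [Θ]: (1)·0+(-2)·0+(2)·1+(-1)·0+(2)·0+(-2)·0+(-1)·-2 = 4
  [L]: (1)·0+(-2)·-3+(2)·0+(-1)·1+(2)·1+(-2)·3+(-1)·3 = -2
  [M]: (1)·0+(-2)·1+(2)·0+(-1)·0+(2)·0+(-2)·-3+(-1)·3 = 1
  [I]: (1)·1+(-2)·0+(2)·0+(-1)·0+(2)·0+(-2)·-3+(-1)·-1 = 8
⇒ Θ^4 L^-2 M I^8

{"Θ": 4, "L": -2, "M": 1, "I": 8}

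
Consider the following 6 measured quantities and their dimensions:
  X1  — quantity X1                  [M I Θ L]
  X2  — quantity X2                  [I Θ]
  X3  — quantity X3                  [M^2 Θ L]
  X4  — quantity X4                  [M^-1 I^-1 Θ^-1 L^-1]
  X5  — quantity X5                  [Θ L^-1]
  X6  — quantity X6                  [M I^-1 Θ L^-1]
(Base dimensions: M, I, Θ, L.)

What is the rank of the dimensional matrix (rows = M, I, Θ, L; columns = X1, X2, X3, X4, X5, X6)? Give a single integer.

3

Write exponents as rows M,I,Θ,L / cols X1,X2,X3,X4,X5,X6:
  M: [ 1  0  2 -1  0  1]
  I: [ 1  1  0 -1  0 -1]
  Θ: [ 1  1  1 -1  1  1]
  L: [ 1  0  1 -1 -1 -1]
Echelon form has 3 nonzero rows (pivots: X1,X2,X3)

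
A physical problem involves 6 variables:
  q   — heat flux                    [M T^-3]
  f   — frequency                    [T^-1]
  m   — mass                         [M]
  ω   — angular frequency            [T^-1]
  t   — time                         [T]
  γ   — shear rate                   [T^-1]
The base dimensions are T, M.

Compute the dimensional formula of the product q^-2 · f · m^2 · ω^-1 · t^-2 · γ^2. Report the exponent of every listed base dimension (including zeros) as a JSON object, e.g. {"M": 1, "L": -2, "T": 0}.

Exponent matrix [T,M] × [q,f,m,ω,t,γ]:
  T: [-3 -1  0 -1  1 -1]
  M: [ 1  0  1  0  0  0]
  [T]: (-2)·-3+(1)·-1+(2)·0+(-1)·-1+(-2)·1+(2)·-1 = 2
  [M]: (-2)·1+(1)·0+(2)·1+(-1)·0+(-2)·0+(2)·0 = 0
⇒ T^2

{"T": 2, "M": 0}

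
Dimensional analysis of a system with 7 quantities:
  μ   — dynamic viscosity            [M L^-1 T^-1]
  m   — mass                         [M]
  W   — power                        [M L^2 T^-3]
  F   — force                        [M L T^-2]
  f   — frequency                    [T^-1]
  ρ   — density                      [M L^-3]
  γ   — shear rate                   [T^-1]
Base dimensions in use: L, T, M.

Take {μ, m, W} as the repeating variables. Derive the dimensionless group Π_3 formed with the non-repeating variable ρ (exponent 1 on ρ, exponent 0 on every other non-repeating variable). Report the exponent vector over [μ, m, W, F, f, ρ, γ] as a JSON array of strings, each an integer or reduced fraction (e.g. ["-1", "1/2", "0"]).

Exponent matrix [L,T,M] × [μ,m,W,F,f,ρ,γ]:
  L: [-1  0  2  1  0 -3  0]
  T: [-1  0 -3 -2 -1  0 -1]
  M: [ 1  1  1  1  0  1  0]
Row reduction gives pivot columns μ,m,W; rank = 3
Pivot set = {μ,m,W}, free = {F,f,ρ,γ}
RREF:
  r0: [   1    0    0  1/5  2/5  9/5  2/5]
  r1: [   0    1    0  1/5 -3/5 -1/5 -3/5]
  r2: [   0    0    1  3/5  1/5 -3/5  1/5]
Fix exponent of ρ at 1, F at 0, f at 0, γ at 0; solve each RREF row for its pivot's exponent:
  r0: exp(μ) + (9/5)·1 = 0 ⇒ exp(μ) = -9/5
  r1: exp(m) + (-1/5)·1 = 0 ⇒ exp(m) = 1/5
  r2: exp(W) + (-3/5)·1 = 0 ⇒ exp(W) = 3/5
Π_3 = μ^(-9/5) · m^(1/5) · W^(3/5) · ρ

["-9/5", "1/5", "3/5", "0", "0", "1", "0"]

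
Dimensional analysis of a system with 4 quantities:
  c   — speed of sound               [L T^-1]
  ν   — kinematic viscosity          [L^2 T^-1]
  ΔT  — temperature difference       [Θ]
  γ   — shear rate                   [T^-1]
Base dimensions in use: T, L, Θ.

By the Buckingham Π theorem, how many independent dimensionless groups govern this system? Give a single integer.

Dimensional matrix (T×L×Θ by c×ν×ΔT×γ):
  T: [-1 -1  0 -1]
  L: [ 1  2  0  0]
  Θ: [ 0  0  1  0]
Echelon form has 3 nonzero rows (pivots: c,ν,ΔT)
Π count = n − r = 4 − 3 = 1

1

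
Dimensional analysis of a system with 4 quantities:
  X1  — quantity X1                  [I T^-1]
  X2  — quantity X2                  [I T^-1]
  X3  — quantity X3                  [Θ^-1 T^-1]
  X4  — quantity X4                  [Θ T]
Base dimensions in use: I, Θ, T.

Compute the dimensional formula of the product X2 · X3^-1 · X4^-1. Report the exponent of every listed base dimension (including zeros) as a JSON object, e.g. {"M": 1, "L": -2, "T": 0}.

Exponent matrix [I,Θ,T] × [X1,X2,X3,X4]:
  I: [ 1  1  0  0]
  Θ: [ 0  0 -1  1]
  T: [-1 -1 -1  1]
  [I]: (1)·1+(-1)·0+(-1)·0 = 1
  [Θ]: (1)·0+(-1)·-1+(-1)·1 = 0
  [T]: (1)·-1+(-1)·-1+(-1)·1 = -1
⇒ I T^-1

{"I": 1, "Θ": 0, "T": -1}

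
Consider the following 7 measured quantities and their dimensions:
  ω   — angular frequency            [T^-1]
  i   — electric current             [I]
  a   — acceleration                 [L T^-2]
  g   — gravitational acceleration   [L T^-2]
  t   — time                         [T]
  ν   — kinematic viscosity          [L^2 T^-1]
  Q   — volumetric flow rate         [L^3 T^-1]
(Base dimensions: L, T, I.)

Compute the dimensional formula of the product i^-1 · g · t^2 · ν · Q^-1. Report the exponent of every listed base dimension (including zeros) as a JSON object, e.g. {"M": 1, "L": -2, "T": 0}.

{"L": 0, "T": 0, "I": -1}

Write exponents as rows L,T,I / cols ω,i,a,g,t,ν,Q:
  L: [ 0  0  1  1  0  2  3]
  T: [-1  0 -2 -2  1 -1 -1]
  I: [ 0  1  0  0  0  0  0]
  [L]: (-1)·0+(1)·1+(2)·0+(1)·2+(-1)·3 = 0
  [T]: (-1)·0+(1)·-2+(2)·1+(1)·-1+(-1)·-1 = 0
  [I]: (-1)·1+(1)·0+(2)·0+(1)·0+(-1)·0 = -1
⇒ I^-1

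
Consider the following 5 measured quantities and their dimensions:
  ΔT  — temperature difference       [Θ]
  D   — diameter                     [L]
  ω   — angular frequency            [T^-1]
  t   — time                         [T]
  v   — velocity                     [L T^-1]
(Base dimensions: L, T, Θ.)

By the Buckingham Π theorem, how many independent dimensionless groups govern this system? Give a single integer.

2

Exponent matrix [L,T,Θ] × [ΔT,D,ω,t,v]:
  L: [ 0  1  0  0  1]
  T: [ 0  0 -1  1 -1]
  Θ: [ 1  0  0  0  0]
RREF → pivots at {ΔT,D,ω} ⇒ r = 3
Π count = n − r = 5 − 3 = 2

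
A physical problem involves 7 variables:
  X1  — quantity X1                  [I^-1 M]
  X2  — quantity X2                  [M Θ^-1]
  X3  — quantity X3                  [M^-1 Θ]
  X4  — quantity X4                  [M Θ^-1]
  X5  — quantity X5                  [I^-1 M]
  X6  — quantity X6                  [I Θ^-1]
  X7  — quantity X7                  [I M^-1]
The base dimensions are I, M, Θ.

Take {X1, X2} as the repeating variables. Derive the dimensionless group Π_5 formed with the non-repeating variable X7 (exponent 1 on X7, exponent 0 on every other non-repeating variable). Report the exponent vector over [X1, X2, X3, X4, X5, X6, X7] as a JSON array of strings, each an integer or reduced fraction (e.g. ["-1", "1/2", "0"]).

["1", "0", "0", "0", "0", "0", "1"]

Exponent matrix [I,M,Θ] × [X1,X2,X3,X4,X5,X6,X7]:
  I: [-1  0  0  0 -1  1  1]
  M: [ 1  1 -1  1  1  0 -1]
  Θ: [ 0 -1  1 -1  0 -1  0]
Echelon form has 2 nonzero rows (pivots: X1,X2)
Repeat: X1,X2; free: X3,X4,X5,X6,X7
RREF:
  r0: [   1    0    0    0    1   -1   -1]
  r1: [   0    1   -1    1    0    1    0]
  r2: [   0    0    0    0    0    0    0]
Fix exponent of X7 at 1, X3 at 0, X4 at 0, X5 at 0, X6 at 0; solve each RREF row for its pivot's exponent:
  r0: exp(X1) + (-1)·1 = 0 ⇒ exp(X1) = 1
  r1: exp(X2) + (0)·1 = 0 ⇒ exp(X2) = 0
Π_5 = X1 · X7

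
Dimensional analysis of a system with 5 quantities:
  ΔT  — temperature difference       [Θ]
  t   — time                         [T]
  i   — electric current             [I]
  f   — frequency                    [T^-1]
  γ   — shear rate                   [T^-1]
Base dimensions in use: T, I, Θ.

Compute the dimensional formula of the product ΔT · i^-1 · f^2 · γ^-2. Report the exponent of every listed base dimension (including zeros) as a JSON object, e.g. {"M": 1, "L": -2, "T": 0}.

{"T": 0, "I": -1, "Θ": 1}

Dimensional matrix (T×I×Θ by ΔT×t×i×f×γ):
  T: [ 0  1  0 -1 -1]
  I: [ 0  0  1  0  0]
  Θ: [ 1  0  0  0  0]
  [T]: (1)·0+(-1)·0+(2)·-1+(-2)·-1 = 0
  [I]: (1)·0+(-1)·1+(2)·0+(-2)·0 = -1
  [Θ]: (1)·1+(-1)·0+(2)·0+(-2)·0 = 1
⇒ I^-1 Θ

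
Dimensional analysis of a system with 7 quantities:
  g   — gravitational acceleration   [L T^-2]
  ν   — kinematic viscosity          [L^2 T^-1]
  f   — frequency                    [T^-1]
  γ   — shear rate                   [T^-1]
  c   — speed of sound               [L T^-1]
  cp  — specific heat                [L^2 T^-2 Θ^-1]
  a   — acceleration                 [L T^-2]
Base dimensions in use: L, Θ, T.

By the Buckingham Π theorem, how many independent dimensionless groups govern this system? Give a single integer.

4

Write exponents as rows L,Θ,T / cols g,ν,f,γ,c,cp,a:
  L: [ 1  2  0  0  1  2  1]
  Θ: [ 0  0  0  0  0 -1  0]
  T: [-2 -1 -1 -1 -1 -2 -2]
Row reduction gives pivot columns g,ν,cp; rank = 3
Π count = n − r = 7 − 3 = 4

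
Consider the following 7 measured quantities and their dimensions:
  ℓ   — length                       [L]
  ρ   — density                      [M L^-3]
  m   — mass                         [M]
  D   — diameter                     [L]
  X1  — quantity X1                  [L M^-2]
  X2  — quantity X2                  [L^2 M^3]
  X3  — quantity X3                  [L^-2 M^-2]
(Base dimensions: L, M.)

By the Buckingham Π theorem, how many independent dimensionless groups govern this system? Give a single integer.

5

Exponent matrix [L,M] × [ℓ,ρ,m,D,X1,X2,X3]:
  L: [ 1 -3  0  1  1  2 -2]
  M: [ 0  1  1  0 -2  3 -2]
RREF → pivots at {ℓ,ρ} ⇒ r = 2
n=7, r=2 ⇒ 5 dimensionless groups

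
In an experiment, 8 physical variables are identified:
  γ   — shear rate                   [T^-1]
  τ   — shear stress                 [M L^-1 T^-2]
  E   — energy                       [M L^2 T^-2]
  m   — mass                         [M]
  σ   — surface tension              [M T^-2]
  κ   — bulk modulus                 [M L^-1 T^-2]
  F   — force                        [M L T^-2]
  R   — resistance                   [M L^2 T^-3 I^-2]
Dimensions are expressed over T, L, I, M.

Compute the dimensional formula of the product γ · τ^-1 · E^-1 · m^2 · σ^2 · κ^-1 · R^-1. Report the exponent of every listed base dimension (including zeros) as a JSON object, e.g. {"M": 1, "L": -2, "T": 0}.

Dimensional matrix (T×L×I×M by γ×τ×E×m×σ×κ×F×R):
  T: [-1 -2 -2  0 -2 -2 -2 -3]
  L: [ 0 -1  2  0  0 -1  1  2]
  I: [ 0  0  0  0  0  0  0 -2]
  M: [ 0  1  1  1  1  1  1  1]
  [T]: (1)·-1+(-1)·-2+(-1)·-2+(2)·0+(2)·-2+(-1)·-2+(-1)·-3 = 4
  [L]: (1)·0+(-1)·-1+(-1)·2+(2)·0+(2)·0+(-1)·-1+(-1)·2 = -2
  [I]: (1)·0+(-1)·0+(-1)·0+(2)·0+(2)·0+(-1)·0+(-1)·-2 = 2
  [M]: (1)·0+(-1)·1+(-1)·1+(2)·1+(2)·1+(-1)·1+(-1)·1 = 0
⇒ T^4 L^-2 I^2

{"T": 4, "L": -2, "I": 2, "M": 0}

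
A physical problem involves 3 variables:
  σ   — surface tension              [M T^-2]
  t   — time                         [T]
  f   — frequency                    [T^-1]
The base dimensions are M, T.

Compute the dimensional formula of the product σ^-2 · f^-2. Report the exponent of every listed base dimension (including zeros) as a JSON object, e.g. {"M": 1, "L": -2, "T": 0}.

Write exponents as rows M,T / cols σ,t,f:
  M: [ 1  0  0]
  T: [-2  1 -1]
  [M]: (-2)·1+(-2)·0 = -2
  [T]: (-2)·-2+(-2)·-1 = 6
⇒ M^-2 T^6

{"M": -2, "T": 6}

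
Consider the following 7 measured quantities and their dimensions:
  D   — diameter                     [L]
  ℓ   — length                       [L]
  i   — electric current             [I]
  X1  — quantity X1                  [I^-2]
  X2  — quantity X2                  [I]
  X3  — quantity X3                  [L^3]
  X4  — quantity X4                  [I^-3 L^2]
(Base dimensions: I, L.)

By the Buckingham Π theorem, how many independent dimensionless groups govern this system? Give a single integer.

5

Dimensional matrix (I×L by D×ℓ×i×X1×X2×X3×X4):
  I: [ 0  0  1 -2  1  0 -3]
  L: [ 1  1  0  0  0  3  2]
Row reduction gives pivot columns D,i; rank = 2
7 vars − rank 2 = 5 Π groups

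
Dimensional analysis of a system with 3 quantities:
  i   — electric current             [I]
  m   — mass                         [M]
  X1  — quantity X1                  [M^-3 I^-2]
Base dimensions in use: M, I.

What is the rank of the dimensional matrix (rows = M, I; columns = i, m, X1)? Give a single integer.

2

Exponent matrix [M,I] × [i,m,X1]:
  M: [ 0  1 -3]
  I: [ 1  0 -2]
Row reduction gives pivot columns i,m; rank = 2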